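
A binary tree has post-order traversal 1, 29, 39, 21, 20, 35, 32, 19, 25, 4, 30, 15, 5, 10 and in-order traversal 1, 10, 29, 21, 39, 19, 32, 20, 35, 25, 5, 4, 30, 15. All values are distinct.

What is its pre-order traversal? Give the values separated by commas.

10, 1, 5, 25, 19, 21, 29, 39, 32, 35, 20, 15, 30, 4

The last element of post-order is the root; it splits in-order into left and right subtrees.
Root 10: left subtree has 1 node {1}, right has 12 {29, 21, 39, 19, 32, 20, 35, 25, 5, 4, 30, 15}.
  Root 5: left subtree has 8 nodes {29, 21, 39, 19, 32, 20, 35, 25}, right has 3 {4, 30, 15}.
    Root 25: left subtree has 7 nodes {29, 21, 39, 19, 32, 20, 35}, right has 0 { }.
      Root 19: left subtree has 3 nodes {29, 21, 39}, right has 3 {32, 20, 35}.
        Root 21: left subtree has 1 node {29}, right has 1 {39}.
        Root 32: left subtree has 0 nodes { }, right has 2 {20, 35}.
          Root 35: left subtree has 1 node {20}, right has 0 { }.
    Root 15: left subtree has 2 nodes {4, 30}, right has 0 { }.
      Root 30: left subtree has 1 node {4}, right has 0 { }.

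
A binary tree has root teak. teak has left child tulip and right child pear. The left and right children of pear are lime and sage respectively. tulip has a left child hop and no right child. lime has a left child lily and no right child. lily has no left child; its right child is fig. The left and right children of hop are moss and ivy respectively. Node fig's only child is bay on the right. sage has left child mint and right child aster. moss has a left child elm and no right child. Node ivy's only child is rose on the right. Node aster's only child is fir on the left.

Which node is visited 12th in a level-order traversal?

elm

Level-order visits nodes level by level from the root, left to right within each level.
Level 0: teak
Level 1: tulip, pear
Level 2: hop, lime, sage
Level 3: moss, ivy, lily, mint, aster
Level 4: elm, rose, fig, fir
Level 5: bay
Full level-order sequence: teak, tulip, pear, hop, lime, sage, moss, ivy, lily, mint, aster, elm, rose, fig, fir, bay.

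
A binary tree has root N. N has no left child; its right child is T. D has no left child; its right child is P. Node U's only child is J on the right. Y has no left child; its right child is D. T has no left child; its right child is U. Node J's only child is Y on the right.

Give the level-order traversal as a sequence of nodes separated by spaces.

N T U J Y D P

Level-order visits nodes level by level from the root, left to right within each level.
Level 0: N
Level 1: T
Level 2: U
Level 3: J
Level 4: Y
Level 5: D
Level 6: P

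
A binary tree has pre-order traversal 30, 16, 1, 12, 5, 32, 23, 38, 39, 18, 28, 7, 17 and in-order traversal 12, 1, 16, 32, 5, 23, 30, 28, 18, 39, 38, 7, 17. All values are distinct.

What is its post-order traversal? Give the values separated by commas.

The first element of pre-order is the root; it splits in-order into left and right subtrees.
Root 30: left subtree has 6 nodes {12, 1, 16, 32, 5, 23}, right has 6 {28, 18, 39, 38, 7, 17}.
  Root 16: left subtree has 2 nodes {12, 1}, right has 3 {32, 5, 23}.
    Root 1: left subtree has 1 node {12}, right has 0 { }.
    Root 5: left subtree has 1 node {32}, right has 1 {23}.
  Root 38: left subtree has 3 nodes {28, 18, 39}, right has 2 {7, 17}.
    Root 39: left subtree has 2 nodes {28, 18}, right has 0 { }.
      Root 18: left subtree has 1 node {28}, right has 0 { }.
    Root 7: left subtree has 0 nodes { }, right has 1 {17}.

12, 1, 32, 23, 5, 16, 28, 18, 39, 17, 7, 38, 30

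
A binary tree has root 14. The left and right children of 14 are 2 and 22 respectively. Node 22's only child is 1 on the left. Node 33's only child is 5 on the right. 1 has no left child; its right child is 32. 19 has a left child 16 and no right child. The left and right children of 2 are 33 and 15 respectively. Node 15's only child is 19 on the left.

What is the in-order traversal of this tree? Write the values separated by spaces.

In-order visits the left subtree, then the node, then the right subtree.
At 14: go left to 2.
  At 2: go left to 33.
    At 33: no left child.
    Visit 33.
    At 33: go right to 5.
      5 is a leaf — visit 5.
  Visit 2.
  At 2: go right to 15.
    At 15: go left to 19.
      At 19: go left to 16.
        16 is a leaf — visit 16.
      Visit 19.
      At 19: no right child.
    Visit 15.
    At 15: no right child.
Visit 14.
At 14: go right to 22.
  At 22: go left to 1.
    At 1: no left child.
    Visit 1.
    At 1: go right to 32.
      32 is a leaf — visit 32.
  Visit 22.
  At 22: no right child.

33 5 2 16 19 15 14 1 32 22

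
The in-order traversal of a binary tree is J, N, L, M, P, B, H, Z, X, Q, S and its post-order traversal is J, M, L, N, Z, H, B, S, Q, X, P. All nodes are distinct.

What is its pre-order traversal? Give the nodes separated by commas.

P, N, J, L, M, X, B, H, Z, Q, S

The last element of post-order is the root; it splits in-order into left and right subtrees.
Root P: left subtree has 4 nodes {J, N, L, M}, right has 6 {B, H, Z, X, Q, S}.
  Root N: left subtree has 1 node {J}, right has 2 {L, M}.
    Root L: left subtree has 0 nodes { }, right has 1 {M}.
  Root X: left subtree has 3 nodes {B, H, Z}, right has 2 {Q, S}.
    Root B: left subtree has 0 nodes { }, right has 2 {H, Z}.
      Root H: left subtree has 0 nodes { }, right has 1 {Z}.
    Root Q: left subtree has 0 nodes { }, right has 1 {S}.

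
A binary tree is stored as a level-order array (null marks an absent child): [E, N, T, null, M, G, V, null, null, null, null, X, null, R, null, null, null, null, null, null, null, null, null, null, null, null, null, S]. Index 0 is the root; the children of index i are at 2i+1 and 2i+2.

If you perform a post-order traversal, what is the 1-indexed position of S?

5

Post-order visits the left subtree, then the right subtree, then the node.
At E: go left to N.
  At N: no left child.
  At N: go right to M.
    M is a leaf — visit M.
  Visit N.
At E: go right to T.
  At T: go left to G.
    At G: go left to X.
      X is a leaf — visit X.
    At G: no right child.
    Visit G.
  At T: go right to V.
    At V: go left to R.
      At R: go left to S.
        S is a leaf — visit S.
      At R: no right child.
      Visit R.
    At V: no right child.
    Visit V.
  Visit T.
Visit E.
Full post-order sequence: M, N, X, G, S, R, V, T, E.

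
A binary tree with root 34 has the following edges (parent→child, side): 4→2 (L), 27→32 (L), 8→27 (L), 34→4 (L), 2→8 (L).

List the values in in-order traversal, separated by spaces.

32 27 8 2 4 34

In-order visits the left subtree, then the node, then the right subtree.
At 34: go left to 4.
  At 4: go left to 2.
    At 2: go left to 8.
      At 8: go left to 27.
        At 27: go left to 32.
          32 is a leaf — visit 32.
        Visit 27.
        At 27: no right child.
      Visit 8.
      At 8: no right child.
    Visit 2.
    At 2: no right child.
  Visit 4.
  At 4: no right child.
Visit 34.
At 34: no right child.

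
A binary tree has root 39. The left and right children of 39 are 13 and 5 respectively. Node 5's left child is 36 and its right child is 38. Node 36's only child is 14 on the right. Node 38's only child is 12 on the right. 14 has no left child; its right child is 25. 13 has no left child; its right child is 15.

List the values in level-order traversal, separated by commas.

Level-order visits nodes level by level from the root, left to right within each level.
Level 0: 39
Level 1: 13, 5
Level 2: 15, 36, 38
Level 3: 14, 12
Level 4: 25

39, 13, 5, 15, 36, 38, 14, 12, 25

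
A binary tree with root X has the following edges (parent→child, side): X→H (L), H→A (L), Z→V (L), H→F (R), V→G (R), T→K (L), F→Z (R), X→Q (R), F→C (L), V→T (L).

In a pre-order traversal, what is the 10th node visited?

G

Pre-order visits the node, then its left subtree, then its right subtree.
Visit X.
At X: go left to H.
  Visit H.
  At H: go left to A.
    A is a leaf — visit A.
  At H: go right to F.
    Visit F.
    At F: go left to C.
      C is a leaf — visit C.
    At F: go right to Z.
      Visit Z.
      At Z: go left to V.
        Visit V.
        At V: go left to T.
          Visit T.
          At T: go left to K.
            K is a leaf — visit K.
          At T: no right child.
        At V: go right to G.
          G is a leaf — visit G.
      At Z: no right child.
At X: go right to Q.
  Q is a leaf — visit Q.
Full pre-order sequence: X, H, A, F, C, Z, V, T, K, G, Q.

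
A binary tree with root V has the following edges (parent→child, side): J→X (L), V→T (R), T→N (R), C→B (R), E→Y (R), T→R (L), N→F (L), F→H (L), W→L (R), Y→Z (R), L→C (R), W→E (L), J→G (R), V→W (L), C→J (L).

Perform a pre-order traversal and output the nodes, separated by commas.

V, W, E, Y, Z, L, C, J, X, G, B, T, R, N, F, H

Pre-order visits the node, then its left subtree, then its right subtree.
Visit V.
At V: go left to W.
  Visit W.
  At W: go left to E.
    Visit E.
    At E: no left child.
    At E: go right to Y.
      Visit Y.
      At Y: no left child.
      At Y: go right to Z.
        Z is a leaf — visit Z.
  At W: go right to L.
    Visit L.
    At L: no left child.
    At L: go right to C.
      Visit C.
      At C: go left to J.
        Visit J.
        At J: go left to X.
          X is a leaf — visit X.
        At J: go right to G.
          G is a leaf — visit G.
      At C: go right to B.
        B is a leaf — visit B.
At V: go right to T.
  Visit T.
  At T: go left to R.
    R is a leaf — visit R.
  At T: go right to N.
    Visit N.
    At N: go left to F.
      Visit F.
      At F: go left to H.
        H is a leaf — visit H.
      At F: no right child.
    At N: no right child.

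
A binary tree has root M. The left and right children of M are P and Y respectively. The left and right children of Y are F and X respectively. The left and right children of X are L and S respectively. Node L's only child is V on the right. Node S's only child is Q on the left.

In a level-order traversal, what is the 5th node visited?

Level-order visits nodes level by level from the root, left to right within each level.
Level 0: M
Level 1: P, Y
Level 2: F, X
Level 3: L, S
Level 4: V, Q
Full level-order sequence: M, P, Y, F, X, L, S, V, Q.

X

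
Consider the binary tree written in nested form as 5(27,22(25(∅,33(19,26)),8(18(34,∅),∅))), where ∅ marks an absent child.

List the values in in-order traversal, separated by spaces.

27 5 25 19 33 26 22 34 18 8

In-order visits the left subtree, then the node, then the right subtree.
At 5: go left to 27.
  27 is a leaf — visit 27.
Visit 5.
At 5: go right to 22.
  At 22: go left to 25.
    At 25: no left child.
    Visit 25.
    At 25: go right to 33.
      At 33: go left to 19.
        19 is a leaf — visit 19.
      Visit 33.
      At 33: go right to 26.
        26 is a leaf — visit 26.
  Visit 22.
  At 22: go right to 8.
    At 8: go left to 18.
      At 18: go left to 34.
        34 is a leaf — visit 34.
      Visit 18.
      At 18: no right child.
    Visit 8.
    At 8: no right child.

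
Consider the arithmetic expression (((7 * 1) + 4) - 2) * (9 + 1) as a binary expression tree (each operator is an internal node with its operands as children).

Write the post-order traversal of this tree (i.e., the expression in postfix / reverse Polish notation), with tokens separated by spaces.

Post-order on an expression tree gives postfix notation: for each operator, emit left operand, right operand, then the operator.

7 1 * 4 + 2 - 9 1 + *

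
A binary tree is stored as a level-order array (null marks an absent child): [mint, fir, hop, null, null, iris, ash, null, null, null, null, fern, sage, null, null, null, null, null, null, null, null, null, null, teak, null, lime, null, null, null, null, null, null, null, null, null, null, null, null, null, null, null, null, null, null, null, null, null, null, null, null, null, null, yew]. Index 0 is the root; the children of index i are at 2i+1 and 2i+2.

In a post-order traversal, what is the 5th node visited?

Post-order visits the left subtree, then the right subtree, then the node.
At mint: go left to fir.
  fir is a leaf — visit fir.
At mint: go right to hop.
  At hop: go left to iris.
    At iris: go left to fern.
      At fern: go left to teak.
        teak is a leaf — visit teak.
      At fern: no right child.
      Visit fern.
    At iris: go right to sage.
      At sage: go left to lime.
        At lime: no left child.
        At lime: go right to yew.
          yew is a leaf — visit yew.
        Visit lime.
      At sage: no right child.
      Visit sage.
    Visit iris.
  At hop: go right to ash.
    ash is a leaf — visit ash.
  Visit hop.
Visit mint.
Full post-order sequence: fir, teak, fern, yew, lime, sage, iris, ash, hop, mint.

lime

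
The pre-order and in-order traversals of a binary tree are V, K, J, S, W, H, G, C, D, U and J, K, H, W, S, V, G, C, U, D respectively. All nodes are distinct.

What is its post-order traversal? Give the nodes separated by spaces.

The first element of pre-order is the root; it splits in-order into left and right subtrees.
Root V: left subtree has 5 nodes {J, K, H, W, S}, right has 4 {G, C, U, D}.
  Root K: left subtree has 1 node {J}, right has 3 {H, W, S}.
    Root S: left subtree has 2 nodes {H, W}, right has 0 { }.
      Root W: left subtree has 1 node {H}, right has 0 { }.
  Root G: left subtree has 0 nodes { }, right has 3 {C, U, D}.
    Root C: left subtree has 0 nodes { }, right has 2 {U, D}.
      Root D: left subtree has 1 node {U}, right has 0 { }.

J H W S K U D C G V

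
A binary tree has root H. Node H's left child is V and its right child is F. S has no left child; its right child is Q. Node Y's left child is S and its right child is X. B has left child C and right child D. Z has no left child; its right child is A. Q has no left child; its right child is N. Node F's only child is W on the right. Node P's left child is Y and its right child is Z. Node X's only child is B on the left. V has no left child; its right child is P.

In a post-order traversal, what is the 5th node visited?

Post-order visits the left subtree, then the right subtree, then the node.
At H: go left to V.
  At V: no left child.
  At V: go right to P.
    At P: go left to Y.
      At Y: go left to S.
        At S: no left child.
        At S: go right to Q.
          At Q: no left child.
          At Q: go right to N.
            N is a leaf — visit N.
          Visit Q.
        Visit S.
      At Y: go right to X.
        At X: go left to B.
          At B: go left to C.
            C is a leaf — visit C.
          At B: go right to D.
            D is a leaf — visit D.
          Visit B.
        At X: no right child.
        Visit X.
      Visit Y.
    At P: go right to Z.
      At Z: no left child.
      At Z: go right to A.
        A is a leaf — visit A.
      Visit Z.
    Visit P.
  Visit V.
At H: go right to F.
  At F: no left child.
  At F: go right to W.
    W is a leaf — visit W.
  Visit F.
Visit H.
Full post-order sequence: N, Q, S, C, D, B, X, Y, A, Z, P, V, W, F, H.

D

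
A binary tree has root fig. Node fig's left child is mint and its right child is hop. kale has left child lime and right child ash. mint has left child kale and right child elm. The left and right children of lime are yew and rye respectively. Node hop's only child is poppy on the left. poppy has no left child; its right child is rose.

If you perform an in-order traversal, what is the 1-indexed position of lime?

In-order visits the left subtree, then the node, then the right subtree.
At fig: go left to mint.
  At mint: go left to kale.
    At kale: go left to lime.
      At lime: go left to yew.
        yew is a leaf — visit yew.
      Visit lime.
      At lime: go right to rye.
        rye is a leaf — visit rye.
    Visit kale.
    At kale: go right to ash.
      ash is a leaf — visit ash.
  Visit mint.
  At mint: go right to elm.
    elm is a leaf — visit elm.
Visit fig.
At fig: go right to hop.
  At hop: go left to poppy.
    At poppy: no left child.
    Visit poppy.
    At poppy: go right to rose.
      rose is a leaf — visit rose.
  Visit hop.
  At hop: no right child.
Full in-order sequence: yew, lime, rye, kale, ash, mint, elm, fig, poppy, rose, hop.

2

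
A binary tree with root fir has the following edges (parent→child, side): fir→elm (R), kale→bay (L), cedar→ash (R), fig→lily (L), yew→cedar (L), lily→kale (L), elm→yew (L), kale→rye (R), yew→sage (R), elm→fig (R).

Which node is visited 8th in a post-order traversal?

Post-order visits the left subtree, then the right subtree, then the node.
At fir: no left child.
At fir: go right to elm.
  At elm: go left to yew.
    At yew: go left to cedar.
      At cedar: no left child.
      At cedar: go right to ash.
        ash is a leaf — visit ash.
      Visit cedar.
    At yew: go right to sage.
      sage is a leaf — visit sage.
    Visit yew.
  At elm: go right to fig.
    At fig: go left to lily.
      At lily: go left to kale.
        At kale: go left to bay.
          bay is a leaf — visit bay.
        At kale: go right to rye.
          rye is a leaf — visit rye.
        Visit kale.
      At lily: no right child.
      Visit lily.
    At fig: no right child.
    Visit fig.
  Visit elm.
Visit fir.
Full post-order sequence: ash, cedar, sage, yew, bay, rye, kale, lily, fig, elm, fir.

lily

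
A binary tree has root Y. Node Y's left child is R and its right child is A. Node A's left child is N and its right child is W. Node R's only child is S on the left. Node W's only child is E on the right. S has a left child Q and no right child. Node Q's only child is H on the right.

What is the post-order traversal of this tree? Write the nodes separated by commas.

H, Q, S, R, N, E, W, A, Y

Post-order visits the left subtree, then the right subtree, then the node.
At Y: go left to R.
  At R: go left to S.
    At S: go left to Q.
      At Q: no left child.
      At Q: go right to H.
        H is a leaf — visit H.
      Visit Q.
    At S: no right child.
    Visit S.
  At R: no right child.
  Visit R.
At Y: go right to A.
  At A: go left to N.
    N is a leaf — visit N.
  At A: go right to W.
    At W: no left child.
    At W: go right to E.
      E is a leaf — visit E.
    Visit W.
  Visit A.
Visit Y.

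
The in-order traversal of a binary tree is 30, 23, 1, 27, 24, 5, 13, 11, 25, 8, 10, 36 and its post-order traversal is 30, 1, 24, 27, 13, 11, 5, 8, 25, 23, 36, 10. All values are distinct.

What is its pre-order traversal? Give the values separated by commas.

The last element of post-order is the root; it splits in-order into left and right subtrees.
Root 10: left subtree has 10 nodes {30, 23, 1, 27, 24, 5, 13, 11, 25, 8}, right has 1 {36}.
  Root 23: left subtree has 1 node {30}, right has 8 {1, 27, 24, 5, 13, 11, 25, 8}.
    Root 25: left subtree has 6 nodes {1, 27, 24, 5, 13, 11}, right has 1 {8}.
      Root 5: left subtree has 3 nodes {1, 27, 24}, right has 2 {13, 11}.
        Root 27: left subtree has 1 node {1}, right has 1 {24}.
        Root 11: left subtree has 1 node {13}, right has 0 { }.

10, 23, 30, 25, 5, 27, 1, 24, 11, 13, 8, 36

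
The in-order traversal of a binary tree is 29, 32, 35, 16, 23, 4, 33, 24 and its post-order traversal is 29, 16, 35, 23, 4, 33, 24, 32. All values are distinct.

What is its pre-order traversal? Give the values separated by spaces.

The last element of post-order is the root; it splits in-order into left and right subtrees.
Root 32: left subtree has 1 node {29}, right has 6 {35, 16, 23, 4, 33, 24}.
  Root 24: left subtree has 5 nodes {35, 16, 23, 4, 33}, right has 0 { }.
    Root 33: left subtree has 4 nodes {35, 16, 23, 4}, right has 0 { }.
      Root 4: left subtree has 3 nodes {35, 16, 23}, right has 0 { }.
        Root 23: left subtree has 2 nodes {35, 16}, right has 0 { }.
          Root 35: left subtree has 0 nodes { }, right has 1 {16}.

32 29 24 33 4 23 35 16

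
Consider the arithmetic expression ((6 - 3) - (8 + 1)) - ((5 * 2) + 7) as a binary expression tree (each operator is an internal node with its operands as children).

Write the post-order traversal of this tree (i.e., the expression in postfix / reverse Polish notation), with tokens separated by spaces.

Post-order on an expression tree gives postfix notation: for each operator, emit left operand, right operand, then the operator.

6 3 - 8 1 + - 5 2 * 7 + -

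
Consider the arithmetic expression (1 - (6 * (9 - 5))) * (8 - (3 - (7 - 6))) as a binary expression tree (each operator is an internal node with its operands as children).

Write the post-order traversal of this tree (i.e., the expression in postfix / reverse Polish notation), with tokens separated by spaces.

1 6 9 5 - * - 8 3 7 6 - - - *

Post-order on an expression tree gives postfix notation: for each operator, emit left operand, right operand, then the operator.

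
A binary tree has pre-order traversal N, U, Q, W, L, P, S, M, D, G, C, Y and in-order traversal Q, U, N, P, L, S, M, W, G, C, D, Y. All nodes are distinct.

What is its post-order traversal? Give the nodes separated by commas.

The first element of pre-order is the root; it splits in-order into left and right subtrees.
Root N: left subtree has 2 nodes {Q, U}, right has 9 {P, L, S, M, W, G, C, D, Y}.
  Root U: left subtree has 1 node {Q}, right has 0 { }.
  Root W: left subtree has 4 nodes {P, L, S, M}, right has 4 {G, C, D, Y}.
    Root L: left subtree has 1 node {P}, right has 2 {S, M}.
      Root S: left subtree has 0 nodes { }, right has 1 {M}.
    Root D: left subtree has 2 nodes {G, C}, right has 1 {Y}.
      Root G: left subtree has 0 nodes { }, right has 1 {C}.

Q, U, P, M, S, L, C, G, Y, D, W, N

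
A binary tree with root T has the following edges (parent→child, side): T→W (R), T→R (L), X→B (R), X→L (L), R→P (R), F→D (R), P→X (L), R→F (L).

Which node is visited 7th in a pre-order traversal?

Pre-order visits the node, then its left subtree, then its right subtree.
Visit T.
At T: go left to R.
  Visit R.
  At R: go left to F.
    Visit F.
    At F: no left child.
    At F: go right to D.
      D is a leaf — visit D.
  At R: go right to P.
    Visit P.
    At P: go left to X.
      Visit X.
      At X: go left to L.
        L is a leaf — visit L.
      At X: go right to B.
        B is a leaf — visit B.
    At P: no right child.
At T: go right to W.
  W is a leaf — visit W.
Full pre-order sequence: T, R, F, D, P, X, L, B, W.

L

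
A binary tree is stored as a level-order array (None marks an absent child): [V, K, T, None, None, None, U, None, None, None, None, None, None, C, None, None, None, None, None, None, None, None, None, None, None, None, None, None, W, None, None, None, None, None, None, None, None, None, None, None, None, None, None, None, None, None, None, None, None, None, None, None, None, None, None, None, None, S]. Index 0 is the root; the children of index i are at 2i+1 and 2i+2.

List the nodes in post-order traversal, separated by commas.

Post-order visits the left subtree, then the right subtree, then the node.
At V: go left to K.
  K is a leaf — visit K.
At V: go right to T.
  At T: no left child.
  At T: go right to U.
    At U: go left to C.
      At C: no left child.
      At C: go right to W.
        At W: go left to S.
          S is a leaf — visit S.
        At W: no right child.
        Visit W.
      Visit C.
    At U: no right child.
    Visit U.
  Visit T.
Visit V.

K, S, W, C, U, T, V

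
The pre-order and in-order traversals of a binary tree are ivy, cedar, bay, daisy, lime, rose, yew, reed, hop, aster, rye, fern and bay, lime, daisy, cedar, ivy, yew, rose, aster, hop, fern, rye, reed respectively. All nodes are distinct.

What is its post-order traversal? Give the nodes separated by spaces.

The first element of pre-order is the root; it splits in-order into left and right subtrees.
Root ivy: left subtree has 4 nodes {bay, lime, daisy, cedar}, right has 7 {yew, rose, aster, hop, fern, rye, reed}.
  Root cedar: left subtree has 3 nodes {bay, lime, daisy}, right has 0 { }.
    Root bay: left subtree has 0 nodes { }, right has 2 {lime, daisy}.
      Root daisy: left subtree has 1 node {lime}, right has 0 { }.
  Root rose: left subtree has 1 node {yew}, right has 5 {aster, hop, fern, rye, reed}.
    Root reed: left subtree has 4 nodes {aster, hop, fern, rye}, right has 0 { }.
      Root hop: left subtree has 1 node {aster}, right has 2 {fern, rye}.
        Root rye: left subtree has 1 node {fern}, right has 0 { }.

lime daisy bay cedar yew aster fern rye hop reed rose ivy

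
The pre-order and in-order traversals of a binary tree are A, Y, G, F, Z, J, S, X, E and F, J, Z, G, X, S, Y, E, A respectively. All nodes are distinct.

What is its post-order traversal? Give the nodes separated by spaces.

The first element of pre-order is the root; it splits in-order into left and right subtrees.
Root A: left subtree has 8 nodes {F, J, Z, G, X, S, Y, E}, right has 0 { }.
  Root Y: left subtree has 6 nodes {F, J, Z, G, X, S}, right has 1 {E}.
    Root G: left subtree has 3 nodes {F, J, Z}, right has 2 {X, S}.
      Root F: left subtree has 0 nodes { }, right has 2 {J, Z}.
        Root Z: left subtree has 1 node {J}, right has 0 { }.
      Root S: left subtree has 1 node {X}, right has 0 { }.

J Z F X S G E Y A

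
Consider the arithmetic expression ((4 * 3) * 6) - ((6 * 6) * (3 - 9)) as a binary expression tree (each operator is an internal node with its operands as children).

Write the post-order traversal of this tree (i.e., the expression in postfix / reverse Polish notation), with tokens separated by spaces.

4 3 * 6 * 6 6 * 3 9 - * -

Post-order on an expression tree gives postfix notation: for each operator, emit left operand, right operand, then the operator.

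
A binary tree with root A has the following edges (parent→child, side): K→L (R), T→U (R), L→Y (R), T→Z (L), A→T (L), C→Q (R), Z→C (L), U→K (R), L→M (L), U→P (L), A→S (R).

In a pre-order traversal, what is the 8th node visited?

Pre-order visits the node, then its left subtree, then its right subtree.
Visit A.
At A: go left to T.
  Visit T.
  At T: go left to Z.
    Visit Z.
    At Z: go left to C.
      Visit C.
      At C: no left child.
      At C: go right to Q.
        Q is a leaf — visit Q.
    At Z: no right child.
  At T: go right to U.
    Visit U.
    At U: go left to P.
      P is a leaf — visit P.
    At U: go right to K.
      Visit K.
      At K: no left child.
      At K: go right to L.
        Visit L.
        At L: go left to M.
          M is a leaf — visit M.
        At L: go right to Y.
          Y is a leaf — visit Y.
At A: go right to S.
  S is a leaf — visit S.
Full pre-order sequence: A, T, Z, C, Q, U, P, K, L, M, Y, S.

K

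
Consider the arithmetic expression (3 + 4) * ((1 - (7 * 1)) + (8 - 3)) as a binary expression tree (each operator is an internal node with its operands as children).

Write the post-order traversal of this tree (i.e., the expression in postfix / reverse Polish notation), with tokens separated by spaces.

3 4 + 1 7 1 * - 8 3 - + *

Post-order on an expression tree gives postfix notation: for each operator, emit left operand, right operand, then the operator.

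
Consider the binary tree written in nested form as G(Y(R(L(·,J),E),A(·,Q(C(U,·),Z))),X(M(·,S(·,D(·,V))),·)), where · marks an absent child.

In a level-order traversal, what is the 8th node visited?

E

Level-order visits nodes level by level from the root, left to right within each level.
Level 0: G
Level 1: Y, X
Level 2: R, A, M
Level 3: L, E, Q, S
Level 4: J, C, Z, D
Level 5: U, V
Full level-order sequence: G, Y, X, R, A, M, L, E, Q, S, J, C, Z, D, U, V.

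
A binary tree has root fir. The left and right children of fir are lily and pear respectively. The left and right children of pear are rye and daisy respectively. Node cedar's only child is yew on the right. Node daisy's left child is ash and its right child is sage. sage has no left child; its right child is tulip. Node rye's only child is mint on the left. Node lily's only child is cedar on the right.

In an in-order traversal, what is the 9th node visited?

In-order visits the left subtree, then the node, then the right subtree.
At fir: go left to lily.
  At lily: no left child.
  Visit lily.
  At lily: go right to cedar.
    At cedar: no left child.
    Visit cedar.
    At cedar: go right to yew.
      yew is a leaf — visit yew.
Visit fir.
At fir: go right to pear.
  At pear: go left to rye.
    At rye: go left to mint.
      mint is a leaf — visit mint.
    Visit rye.
    At rye: no right child.
  Visit pear.
  At pear: go right to daisy.
    At daisy: go left to ash.
      ash is a leaf — visit ash.
    Visit daisy.
    At daisy: go right to sage.
      At sage: no left child.
      Visit sage.
      At sage: go right to tulip.
        tulip is a leaf — visit tulip.
Full in-order sequence: lily, cedar, yew, fir, mint, rye, pear, ash, daisy, sage, tulip.

daisy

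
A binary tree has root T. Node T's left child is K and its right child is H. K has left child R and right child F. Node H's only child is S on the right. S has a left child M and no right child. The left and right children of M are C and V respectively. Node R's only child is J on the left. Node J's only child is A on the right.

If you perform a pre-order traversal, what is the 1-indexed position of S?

8

Pre-order visits the node, then its left subtree, then its right subtree.
Visit T.
At T: go left to K.
  Visit K.
  At K: go left to R.
    Visit R.
    At R: go left to J.
      Visit J.
      At J: no left child.
      At J: go right to A.
        A is a leaf — visit A.
    At R: no right child.
  At K: go right to F.
    F is a leaf — visit F.
At T: go right to H.
  Visit H.
  At H: no left child.
  At H: go right to S.
    Visit S.
    At S: go left to M.
      Visit M.
      At M: go left to C.
        C is a leaf — visit C.
      At M: go right to V.
        V is a leaf — visit V.
    At S: no right child.
Full pre-order sequence: T, K, R, J, A, F, H, S, M, C, V.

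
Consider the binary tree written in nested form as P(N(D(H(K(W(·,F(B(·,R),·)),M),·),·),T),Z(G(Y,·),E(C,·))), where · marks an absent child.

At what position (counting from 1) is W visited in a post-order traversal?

Post-order visits the left subtree, then the right subtree, then the node.
At P: go left to N.
  At N: go left to D.
    At D: go left to H.
      At H: go left to K.
        At K: go left to W.
          At W: no left child.
          At W: go right to F.
            At F: go left to B.
              At B: no left child.
              At B: go right to R.
                R is a leaf — visit R.
              Visit B.
            At F: no right child.
            Visit F.
          Visit W.
        At K: go right to M.
          M is a leaf — visit M.
        Visit K.
      At H: no right child.
      Visit H.
    At D: no right child.
    Visit D.
  At N: go right to T.
    T is a leaf — visit T.
  Visit N.
At P: go right to Z.
  At Z: go left to G.
    At G: go left to Y.
      Y is a leaf — visit Y.
    At G: no right child.
    Visit G.
  At Z: go right to E.
    At E: go left to C.
      C is a leaf — visit C.
    At E: no right child.
    Visit E.
  Visit Z.
Visit P.
Full post-order sequence: R, B, F, W, M, K, H, D, T, N, Y, G, C, E, Z, P.

4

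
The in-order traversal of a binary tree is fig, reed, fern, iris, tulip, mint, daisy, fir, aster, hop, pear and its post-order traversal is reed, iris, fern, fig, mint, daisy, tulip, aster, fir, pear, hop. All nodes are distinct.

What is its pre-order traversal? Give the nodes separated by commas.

hop, fir, tulip, fig, fern, reed, iris, daisy, mint, aster, pear

The last element of post-order is the root; it splits in-order into left and right subtrees.
Root hop: left subtree has 9 nodes {fig, reed, fern, iris, tulip, mint, daisy, fir, aster}, right has 1 {pear}.
  Root fir: left subtree has 7 nodes {fig, reed, fern, iris, tulip, mint, daisy}, right has 1 {aster}.
    Root tulip: left subtree has 4 nodes {fig, reed, fern, iris}, right has 2 {mint, daisy}.
      Root fig: left subtree has 0 nodes { }, right has 3 {reed, fern, iris}.
        Root fern: left subtree has 1 node {reed}, right has 1 {iris}.
      Root daisy: left subtree has 1 node {mint}, right has 0 { }.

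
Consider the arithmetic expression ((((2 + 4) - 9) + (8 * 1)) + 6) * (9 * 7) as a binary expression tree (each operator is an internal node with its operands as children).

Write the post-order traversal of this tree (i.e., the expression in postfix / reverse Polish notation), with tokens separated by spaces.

2 4 + 9 - 8 1 * + 6 + 9 7 * *

Post-order on an expression tree gives postfix notation: for each operator, emit left operand, right operand, then the operator.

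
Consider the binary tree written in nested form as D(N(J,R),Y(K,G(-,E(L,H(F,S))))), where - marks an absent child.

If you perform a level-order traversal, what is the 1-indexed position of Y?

3

Level-order visits nodes level by level from the root, left to right within each level.
Level 0: D
Level 1: N, Y
Level 2: J, R, K, G
Level 3: E
Level 4: L, H
Level 5: F, S
Full level-order sequence: D, N, Y, J, R, K, G, E, L, H, F, S.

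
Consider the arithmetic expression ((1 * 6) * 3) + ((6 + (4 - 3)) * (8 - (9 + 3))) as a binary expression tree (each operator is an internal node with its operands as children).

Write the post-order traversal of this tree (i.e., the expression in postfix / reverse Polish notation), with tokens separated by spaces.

Post-order on an expression tree gives postfix notation: for each operator, emit left operand, right operand, then the operator.

1 6 * 3 * 6 4 3 - + 8 9 3 + - * +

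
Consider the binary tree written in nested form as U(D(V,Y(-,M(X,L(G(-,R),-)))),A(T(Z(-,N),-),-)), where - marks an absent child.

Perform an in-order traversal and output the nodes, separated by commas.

In-order visits the left subtree, then the node, then the right subtree.
At U: go left to D.
  At D: go left to V.
    V is a leaf — visit V.
  Visit D.
  At D: go right to Y.
    At Y: no left child.
    Visit Y.
    At Y: go right to M.
      At M: go left to X.
        X is a leaf — visit X.
      Visit M.
      At M: go right to L.
        At L: go left to G.
          At G: no left child.
          Visit G.
          At G: go right to R.
            R is a leaf — visit R.
        Visit L.
        At L: no right child.
Visit U.
At U: go right to A.
  At A: go left to T.
    At T: go left to Z.
      At Z: no left child.
      Visit Z.
      At Z: go right to N.
        N is a leaf — visit N.
    Visit T.
    At T: no right child.
  Visit A.
  At A: no right child.

V, D, Y, X, M, G, R, L, U, Z, N, T, A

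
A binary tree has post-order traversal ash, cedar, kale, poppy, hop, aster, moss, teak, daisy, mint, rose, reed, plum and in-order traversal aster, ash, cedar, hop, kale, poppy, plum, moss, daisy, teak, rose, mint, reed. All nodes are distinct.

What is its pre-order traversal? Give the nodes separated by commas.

plum, aster, hop, cedar, ash, poppy, kale, reed, rose, daisy, moss, teak, mint

The last element of post-order is the root; it splits in-order into left and right subtrees.
Root plum: left subtree has 6 nodes {aster, ash, cedar, hop, kale, poppy}, right has 6 {moss, daisy, teak, rose, mint, reed}.
  Root aster: left subtree has 0 nodes { }, right has 5 {ash, cedar, hop, kale, poppy}.
    Root hop: left subtree has 2 nodes {ash, cedar}, right has 2 {kale, poppy}.
      Root cedar: left subtree has 1 node {ash}, right has 0 { }.
      Root poppy: left subtree has 1 node {kale}, right has 0 { }.
  Root reed: left subtree has 5 nodes {moss, daisy, teak, rose, mint}, right has 0 { }.
    Root rose: left subtree has 3 nodes {moss, daisy, teak}, right has 1 {mint}.
      Root daisy: left subtree has 1 node {moss}, right has 1 {teak}.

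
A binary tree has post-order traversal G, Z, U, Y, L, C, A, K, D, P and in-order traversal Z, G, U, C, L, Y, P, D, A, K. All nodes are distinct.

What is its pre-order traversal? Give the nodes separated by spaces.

P C U Z G L Y D K A

The last element of post-order is the root; it splits in-order into left and right subtrees.
Root P: left subtree has 6 nodes {Z, G, U, C, L, Y}, right has 3 {D, A, K}.
  Root C: left subtree has 3 nodes {Z, G, U}, right has 2 {L, Y}.
    Root U: left subtree has 2 nodes {Z, G}, right has 0 { }.
      Root Z: left subtree has 0 nodes { }, right has 1 {G}.
    Root L: left subtree has 0 nodes { }, right has 1 {Y}.
  Root D: left subtree has 0 nodes { }, right has 2 {A, K}.
    Root K: left subtree has 1 node {A}, right has 0 { }.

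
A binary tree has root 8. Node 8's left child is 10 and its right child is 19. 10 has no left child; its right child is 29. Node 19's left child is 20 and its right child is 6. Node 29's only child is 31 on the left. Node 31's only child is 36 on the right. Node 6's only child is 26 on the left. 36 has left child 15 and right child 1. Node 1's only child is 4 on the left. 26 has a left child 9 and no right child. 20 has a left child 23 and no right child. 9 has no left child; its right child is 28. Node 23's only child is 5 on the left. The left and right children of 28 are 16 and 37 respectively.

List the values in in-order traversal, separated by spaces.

10 31 15 36 4 1 29 8 5 23 20 19 9 16 28 37 26 6

In-order visits the left subtree, then the node, then the right subtree.
At 8: go left to 10.
  At 10: no left child.
  Visit 10.
  At 10: go right to 29.
    At 29: go left to 31.
      At 31: no left child.
      Visit 31.
      At 31: go right to 36.
        At 36: go left to 15.
          15 is a leaf — visit 15.
        Visit 36.
        At 36: go right to 1.
          At 1: go left to 4.
            4 is a leaf — visit 4.
          Visit 1.
          At 1: no right child.
    Visit 29.
    At 29: no right child.
Visit 8.
At 8: go right to 19.
  At 19: go left to 20.
    At 20: go left to 23.
      At 23: go left to 5.
        5 is a leaf — visit 5.
      Visit 23.
      At 23: no right child.
    Visit 20.
    At 20: no right child.
  Visit 19.
  At 19: go right to 6.
    At 6: go left to 26.
      At 26: go left to 9.
        At 9: no left child.
        Visit 9.
        At 9: go right to 28.
          At 28: go left to 16.
            16 is a leaf — visit 16.
          Visit 28.
          At 28: go right to 37.
            37 is a leaf — visit 37.
      Visit 26.
      At 26: no right child.
    Visit 6.
    At 6: no right child.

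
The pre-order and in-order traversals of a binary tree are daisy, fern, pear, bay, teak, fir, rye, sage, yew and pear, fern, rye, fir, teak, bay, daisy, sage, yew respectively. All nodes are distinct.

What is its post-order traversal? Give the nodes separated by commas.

pear, rye, fir, teak, bay, fern, yew, sage, daisy

The first element of pre-order is the root; it splits in-order into left and right subtrees.
Root daisy: left subtree has 6 nodes {pear, fern, rye, fir, teak, bay}, right has 2 {sage, yew}.
  Root fern: left subtree has 1 node {pear}, right has 4 {rye, fir, teak, bay}.
    Root bay: left subtree has 3 nodes {rye, fir, teak}, right has 0 { }.
      Root teak: left subtree has 2 nodes {rye, fir}, right has 0 { }.
        Root fir: left subtree has 1 node {rye}, right has 0 { }.
  Root sage: left subtree has 0 nodes { }, right has 1 {yew}.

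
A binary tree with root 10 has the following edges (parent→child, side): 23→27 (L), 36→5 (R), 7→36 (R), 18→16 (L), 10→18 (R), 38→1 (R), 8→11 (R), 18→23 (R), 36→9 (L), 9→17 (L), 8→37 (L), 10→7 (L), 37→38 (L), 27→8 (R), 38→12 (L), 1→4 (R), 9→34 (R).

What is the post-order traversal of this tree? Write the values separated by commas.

17, 34, 9, 5, 36, 7, 16, 12, 4, 1, 38, 37, 11, 8, 27, 23, 18, 10

Post-order visits the left subtree, then the right subtree, then the node.
At 10: go left to 7.
  At 7: no left child.
  At 7: go right to 36.
    At 36: go left to 9.
      At 9: go left to 17.
        17 is a leaf — visit 17.
      At 9: go right to 34.
        34 is a leaf — visit 34.
      Visit 9.
    At 36: go right to 5.
      5 is a leaf — visit 5.
    Visit 36.
  Visit 7.
At 10: go right to 18.
  At 18: go left to 16.
    16 is a leaf — visit 16.
  At 18: go right to 23.
    At 23: go left to 27.
      At 27: no left child.
      At 27: go right to 8.
        At 8: go left to 37.
          At 37: go left to 38.
            At 38: go left to 12.
              12 is a leaf — visit 12.
            At 38: go right to 1.
              At 1: no left child.
              At 1: go right to 4.
                4 is a leaf — visit 4.
              Visit 1.
            Visit 38.
          At 37: no right child.
          Visit 37.
        At 8: go right to 11.
          11 is a leaf — visit 11.
        Visit 8.
      Visit 27.
    At 23: no right child.
    Visit 23.
  Visit 18.
Visit 10.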